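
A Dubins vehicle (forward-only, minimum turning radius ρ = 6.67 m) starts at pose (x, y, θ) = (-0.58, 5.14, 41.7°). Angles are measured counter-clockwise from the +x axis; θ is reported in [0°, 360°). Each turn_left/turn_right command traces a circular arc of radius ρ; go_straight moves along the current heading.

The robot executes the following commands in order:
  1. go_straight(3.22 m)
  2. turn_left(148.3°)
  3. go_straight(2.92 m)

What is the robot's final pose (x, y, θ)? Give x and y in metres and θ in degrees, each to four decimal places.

set_pose: (x, y, θ) = (-0.5800, 5.1400, 41.7000°), ρ = 6.67
go_straight(3.22): x += 3.22·cos θ, y += 3.22·sin θ → (1.8242, 7.2820, 41.7000°)
turn_left(148.3°): centre at ρ to the left, rotate +148.3° → (-3.7711, 18.8308, 190.0000°)
go_straight(2.92): x += 2.92·cos θ, y += 2.92·sin θ → (-6.6468, 18.3237, 190.0000°)

(-6.6468, 18.3237, 190.0000°)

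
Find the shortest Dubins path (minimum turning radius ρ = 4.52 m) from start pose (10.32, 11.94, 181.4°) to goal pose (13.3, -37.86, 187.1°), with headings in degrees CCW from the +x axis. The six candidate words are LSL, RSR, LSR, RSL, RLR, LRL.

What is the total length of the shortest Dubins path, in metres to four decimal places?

Let ψ = atan2(Δy, Δx) = atan2(-49.80, 2.98) = -86.5755° be the start→goal bearing.
Normalize: d = |goal − start| / ρ = 49.889081/4.52 = 11.037407, α = (θ_start − ψ) mod 360° = 267.9755° = 4.677056 rad, β = (θ_goal − ψ) mod 360° = 273.6755° = 4.776539 rad.
Common terms: sin α = -0.999376, cos α = -0.035326, sin β = -0.997943, cos β = 0.064106, cos(α−β) = 0.995056, d² = 121.824360. Work in radians in the unit-radius frame; every candidate has L = ρ·(t + p + q).
LSL: p² = 2 + d² − 2cos(α−β) + 2d(sin α − sin β) = 121.802621; p = √p² = 11.036422; φ = atan2(cos β − cos α, d + sin α − sin β) = 0.009010 rad; t = (φ − α) mod 2π = 1.615139 rad, q = (β − φ) mod 2π = 4.767530 rad → L = 4.52·(1.615139 + 11.036422 + 4.767530) = 4.52·17.419092 = 78.734294 m
RSR: p² = 2 + d² − 2cos(α−β) + 2d(sin β − sin α) = 121.865877; p = √p² = 11.039288; φ = atan2(cos α − cos β, d − sin α + sin β) = -0.009007 rad; t = (α − φ) mod 2π = 4.686063 rad, q = (φ − β) mod 2π = 1.497639 rad → L = 4.52·(4.686063 + 11.039288 + 1.497639) = 4.52·17.222989 = 77.847912 m
LSR: p² = d² − 2 + 2cos(α−β) + 2d(sin α + sin β) = 77.724026; p = √p² = 8.816123; φ = atan2(−cos α − cos β, d + sin α + sin β) − atan2(−2, p) = 0.219898 rad; t = (φ − α) mod 2π = 1.826028 rad, q = (φ − β) mod 2π = 1.726544 rad → L = 4.52·(1.826028 + 8.816123 + 1.726544) = 4.52·12.368694 = 55.906499 m
RSL: p² = d² − 2 + 2cos(α−β) − 2d(sin α + sin β) = 165.904916; p = √p² = 12.880408; φ = atan2(cos α + cos β, d − sin α − sin β) − atan2(2, p) = -0.151836 rad; t = (α − φ) mod 2π = 4.828892 rad, q = (β − φ) mod 2π = 4.928376 rad → L = 4.52·(4.828892 + 12.880408 + 4.928376) = 4.52·22.637676 = 102.322295 m
RLR: c = (6 − d² + 2cos(α−β) + 2d(sin α − sin β))/8 = -14.233235, |c| > 1 → infeasible
LRL: c = (6 − d² + 2cos(α−β) − 2d(sin α − sin β))/8 = -14.225328, |c| > 1 → infeasible
Shortest: LSR with L = 55.906499 m ≈ 55.9065 m

55.9065 m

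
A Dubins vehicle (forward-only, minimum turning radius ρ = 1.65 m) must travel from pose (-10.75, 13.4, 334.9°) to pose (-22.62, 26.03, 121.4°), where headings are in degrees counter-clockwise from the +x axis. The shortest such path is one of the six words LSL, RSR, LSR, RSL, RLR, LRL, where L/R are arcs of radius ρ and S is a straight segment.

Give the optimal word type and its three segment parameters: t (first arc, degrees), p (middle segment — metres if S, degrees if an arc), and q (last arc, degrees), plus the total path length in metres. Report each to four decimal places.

LSR: t = 169.6566°, p = 16.0494 m, q = 23.1566°, L = 21.6020 m

Let ψ = atan2(Δy, Δx) = atan2(12.63, -11.87) = 133.2232° be the start→goal bearing.
Normalize: d = |goal − start| / ρ = 17.332449/1.65 = 10.504515, α = (θ_start − ψ) mod 360° = 201.6768° = 3.519924 rad, β = (θ_goal − ψ) mod 360° = 348.1768° = 6.076831 rad.
Common terms: sin α = -0.369370, cos α = -0.929282, sin β = -0.204893, cos β = 0.978784, cos(α−β) = -0.833886, d² = 110.344830. Work in radians in the unit-radius frame; every candidate has L = ρ·(t + p + q).
LSL: p² = 2 + d² − 2cos(α−β) + 2d(sin α − sin β) = 110.557098; p = √p² = 10.514614; φ = atan2(cos β − cos α, d + sin α − sin β) = 0.182479 rad; t = (φ − α) mod 2π = 2.945741 rad, q = (β − φ) mod 2π = 5.894352 rad → L = 1.65·(2.945741 + 10.514614 + 5.894352) = 1.65·19.354706 = 31.935265 m
RSR: p² = 2 + d² − 2cos(α−β) + 2d(sin β − sin α) = 117.468105; p = √p² = 10.838270; φ = atan2(cos α − cos β, d − sin α + sin β) = -0.176971 rad; t = (α − φ) mod 2π = 3.696895 rad, q = (φ − β) mod 2π = 0.029383 rad → L = 1.65·(3.696895 + 10.838270 + 0.029383) = 1.65·14.564548 = 24.031505 m
LSR: p² = d² − 2 + 2cos(α−β) + 2d(sin α + sin β) = 94.612352; p = √p² = 9.726888; φ = atan2(−cos α − cos β, d + sin α + sin β) − atan2(−2, p) = 0.197804 rad; t = (φ − α) mod 2π = 2.961066 rad, q = (φ − β) mod 2π = 0.404159 rad → L = 1.65·(2.961066 + 9.726888 + 0.404159) = 1.65·13.092113 = 21.601986 m
RSL: p² = d² − 2 + 2cos(α−β) − 2d(sin α + sin β) = 118.741765; p = √p² = 10.896870; φ = atan2(cos α + cos β, d − sin α − sin β) − atan2(2, p) = -0.177051 rad; t = (α − φ) mod 2π = 3.696974 rad, q = (β − φ) mod 2π = 6.253882 rad → L = 1.65·(3.696974 + 10.896870 + 6.253882) = 1.65·20.847725 = 34.398747 m
RLR: c = (6 − d² + 2cos(α−β) + 2d(sin α − sin β))/8 = -13.683513, |c| > 1 → infeasible
LRL: c = (6 − d² + 2cos(α−β) − 2d(sin α − sin β))/8 = -12.819637, |c| > 1 → infeasible
Shortest: LSR with L = 21.601986 m ≈ 21.6020 m
Convert LSR to answer units (arcs ×180/π): t = 2.961066·180/π = 169.6566°, p = ρ·p = 1.65·9.726888 = 16.0494 m, q = 0.404159·180/π = 23.1566°, L = 21.6020 m.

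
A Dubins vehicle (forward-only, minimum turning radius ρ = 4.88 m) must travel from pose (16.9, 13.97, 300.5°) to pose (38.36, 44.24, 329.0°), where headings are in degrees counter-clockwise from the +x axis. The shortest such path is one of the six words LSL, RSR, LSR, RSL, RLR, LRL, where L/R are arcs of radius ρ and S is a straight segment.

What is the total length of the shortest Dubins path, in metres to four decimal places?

47.1554 m

Let ψ = atan2(Δy, Δx) = atan2(30.27, 21.46) = 54.6652° be the start→goal bearing.
Normalize: d = |goal − start| / ρ = 37.105316/4.88 = 7.603548, α = (θ_start − ψ) mod 360° = 245.8348° = 4.290627 rad, β = (θ_goal − ψ) mod 360° = 274.3348° = 4.788046 rad.
Common terms: sin α = -0.912369, cos α = -0.409368, sin β = -0.997139, cos β = 0.075585, cos(α−β) = 0.878817, d² = 57.813949. Work in radians in the unit-radius frame; every candidate has L = ρ·(t + p + q).
LSL: p² = 2 + d² − 2cos(α−β) + 2d(sin α − sin β) = 59.345422; p = √p² = 7.703598; φ = atan2(cos β − cos α, d + sin α − sin β) = 0.062993 rad; t = (φ − α) mod 2π = 2.055551 rad, q = (β − φ) mod 2π = 4.725053 rad → L = 4.88·(2.055551 + 7.703598 + 4.725053) = 4.88·14.484202 = 70.682907 m
RSR: p² = 2 + d² − 2cos(α−β) + 2d(sin β − sin α) = 56.767207; p = √p² = 7.534402; φ = atan2(cos α − cos β, d − sin α + sin β) = -0.064410 rad; t = (α − φ) mod 2π = 4.355037 rad, q = (φ − β) mod 2π = 1.430729 rad → L = 4.88·(4.355037 + 7.534402 + 1.430729) = 4.88·13.320168 = 65.002420 m
LSR: p² = d² − 2 + 2cos(α−β) + 2d(sin α + sin β) = 28.533501; p = √p² = 5.341676; φ = atan2(−cos α − cos β, d + sin α + sin β) − atan2(−2, p) = 0.416810 rad; t = (φ − α) mod 2π = 2.409368 rad, q = (φ − β) mod 2π = 1.911949 rad → L = 4.88·(2.409368 + 5.341676 + 1.911949) = 4.88·9.662993 = 47.155404 m
RSL: p² = d² − 2 + 2cos(α−β) − 2d(sin α + sin β) = 86.609665; p = √p² = 9.306431; φ = atan2(cos α + cos β, d − sin α − sin β) − atan2(2, p) = -0.246758 rad; t = (α − φ) mod 2π = 4.537385 rad, q = (β − φ) mod 2π = 5.034804 rad → L = 4.88·(4.537385 + 9.306431 + 5.034804) = 4.88·18.878621 = 92.127670 m
RLR: c = (6 − d² + 2cos(α−β) + 2d(sin α − sin β))/8 = -6.095901, |c| > 1 → infeasible
LRL: c = (6 − d² + 2cos(α−β) − 2d(sin α − sin β))/8 = -6.418178, |c| > 1 → infeasible
Shortest: LSR with L = 47.155404 m ≈ 47.1554 m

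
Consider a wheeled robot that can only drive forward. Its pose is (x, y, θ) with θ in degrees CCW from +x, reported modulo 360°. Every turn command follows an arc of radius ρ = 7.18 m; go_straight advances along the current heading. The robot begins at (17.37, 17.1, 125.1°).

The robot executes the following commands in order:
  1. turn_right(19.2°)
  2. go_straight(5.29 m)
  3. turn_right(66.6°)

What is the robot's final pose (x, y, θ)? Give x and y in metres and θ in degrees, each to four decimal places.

set_pose: (x, y, θ) = (17.3700, 17.1000, 125.1000°), ρ = 7.18
turn_right(19.2°): centre at ρ to the right, rotate −19.2° → (16.3390, 19.2615, 105.9000°)
go_straight(5.29): x += 5.29·cos θ, y += 5.29·sin θ → (14.8898, 24.3491, 105.9000°)
turn_right(66.6°): centre at ρ to the right, rotate −66.6° → (17.2474, 31.8723, 39.3000°)

(17.2474, 31.8723, 39.3000°)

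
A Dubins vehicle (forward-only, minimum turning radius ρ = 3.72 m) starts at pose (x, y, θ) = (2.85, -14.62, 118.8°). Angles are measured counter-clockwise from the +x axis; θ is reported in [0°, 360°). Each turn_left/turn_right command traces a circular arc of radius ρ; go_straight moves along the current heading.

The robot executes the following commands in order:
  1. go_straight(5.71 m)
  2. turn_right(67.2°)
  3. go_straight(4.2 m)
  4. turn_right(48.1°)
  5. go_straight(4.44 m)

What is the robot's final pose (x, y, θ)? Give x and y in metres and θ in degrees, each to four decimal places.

(10.1725, -0.5485, 3.5000°)

set_pose: (x, y, θ) = (2.8500, -14.6200, 118.8000°), ρ = 3.72
go_straight(5.71): x += 5.71·cos θ, y += 5.71·sin θ → (0.0992, -9.6163, 118.8000°)
turn_right(67.2°): centre at ρ to the right, rotate −67.2° → (0.4437, -5.5135, 51.6000°)
go_straight(4.2): x += 4.2·cos θ, y += 4.2·sin θ → (3.0525, -2.2220, 51.6000°)
turn_right(48.1°): centre at ρ to the right, rotate −48.1° → (5.7408, -0.8196, 3.5000°)
go_straight(4.44): x += 4.44·cos θ, y += 4.44·sin θ → (10.1725, -0.5485, 3.5000°)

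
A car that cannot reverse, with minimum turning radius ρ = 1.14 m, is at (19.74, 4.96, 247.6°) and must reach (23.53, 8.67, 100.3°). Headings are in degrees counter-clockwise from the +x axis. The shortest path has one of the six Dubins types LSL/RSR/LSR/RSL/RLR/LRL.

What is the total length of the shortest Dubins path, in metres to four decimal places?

Let ψ = atan2(Δy, Δx) = atan2(3.71, 3.79) = 44.3889° be the start→goal bearing.
Normalize: d = |goal − start| / ρ = 5.303603/1.14 = 4.652283, α = (θ_start − ψ) mod 360° = 203.2111° = 3.546703 rad, β = (θ_goal − ψ) mod 360° = 55.9111° = 0.975833 rad.
Common terms: sin α = -0.394120, cos α = -0.919059, sin β = 0.828169, cos β = 0.560478, cos(α−β) = -0.841511, d² = 21.643737. Work in radians in the unit-radius frame; every candidate has L = ρ·(t + p + q).
LSL: p² = 2 + d² − 2cos(α−β) + 2d(sin α − sin β) = 13.953883; p = √p² = 3.735490; φ = atan2(cos β − cos α, d + sin α − sin β) = 0.407239 rad; t = (φ − α) mod 2π = 3.143721 rad, q = (β − φ) mod 2π = 0.568594 rad → L = 1.14·(3.143721 + 3.735490 + 0.568594) = 1.14·7.447805 = 8.490498 m
RSR: p² = 2 + d² − 2cos(α−β) + 2d(sin β − sin α) = 36.699633; p = √p² = 6.058022; φ = atan2(cos α − cos β, d − sin α + sin β) = -0.246723 rad; t = (α − φ) mod 2π = 3.793427 rad, q = (φ − β) mod 2π = 5.060629 rad → L = 1.14·(3.793427 + 6.058022 + 5.060629) = 1.14·14.912078 = 16.999768 m
LSR: p² = d² − 2 + 2cos(α−β) + 2d(sin α + sin β) = 21.999350; p = √p² = 4.690347; φ = atan2(−cos α − cos β, d + sin α + sin β) − atan2(−2, p) = 0.473445 rad; t = (φ − α) mod 2π = 3.209927 rad, q = (φ − β) mod 2π = 5.780797 rad → L = 1.14·(3.209927 + 4.690347 + 5.780797) = 1.14·13.681070 = 15.596420 m
RSL: p² = d² − 2 + 2cos(α−β) − 2d(sin α + sin β) = 13.922080; p = √p² = 3.731230; φ = atan2(cos α + cos β, d − sin α − sin β) − atan2(2, p) = -0.576847 rad; t = (α − φ) mod 2π = 4.123551 rad, q = (β − φ) mod 2π = 1.552681 rad → L = 1.14·(4.123551 + 3.731230 + 1.552681) = 1.14·9.407461 = 10.724506 m
RLR: c = (6 − d² + 2cos(α−β) + 2d(sin α − sin β))/8 = -3.587454, |c| > 1 → infeasible
LRL: c = (6 − d² + 2cos(α−β) − 2d(sin α − sin β))/8 = -0.744235; p = 2π − arccos c = 3.873000 rad; φ = atan2(cos β − cos α, d + sin α − sin β) = 0.407239 rad; t = (φ − α + p/2) mod 2π = 5.080221 rad, q = (β − α − t + p) mod 2π = 2.505094 rad → L = 1.14·(5.080221 + 3.873000 + 2.505094) = 1.14·11.458315 = 13.062479 m
Shortest: LSL with L = 8.490498 m ≈ 8.4905 m

8.4905 m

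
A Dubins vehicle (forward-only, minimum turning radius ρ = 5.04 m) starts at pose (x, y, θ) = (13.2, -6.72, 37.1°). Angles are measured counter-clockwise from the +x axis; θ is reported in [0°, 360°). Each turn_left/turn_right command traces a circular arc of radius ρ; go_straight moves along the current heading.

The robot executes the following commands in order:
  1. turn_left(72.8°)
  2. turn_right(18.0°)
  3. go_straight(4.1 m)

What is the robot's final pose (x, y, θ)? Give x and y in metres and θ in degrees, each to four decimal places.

set_pose: (x, y, θ) = (13.2000, -6.7200, 37.1000°), ρ = 5.04
turn_left(72.8°): centre at ρ to the left, rotate +72.8° → (14.8989, -0.9847, 109.9000°)
turn_right(18.0°): centre at ρ to the right, rotate −18.0° → (14.6007, 0.5637, 91.9000°)
go_straight(4.1): x += 4.1·cos θ, y += 4.1·sin θ → (14.4648, 4.6615, 91.9000°)

(14.4648, 4.6615, 91.9000°)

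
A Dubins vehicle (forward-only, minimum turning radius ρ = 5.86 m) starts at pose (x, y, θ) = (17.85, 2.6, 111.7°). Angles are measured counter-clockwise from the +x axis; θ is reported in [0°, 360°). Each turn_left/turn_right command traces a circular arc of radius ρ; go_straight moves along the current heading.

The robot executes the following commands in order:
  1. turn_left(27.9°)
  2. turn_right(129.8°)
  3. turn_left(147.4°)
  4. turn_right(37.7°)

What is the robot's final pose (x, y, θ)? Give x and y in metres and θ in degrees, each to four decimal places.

set_pose: (x, y, θ) = (17.8500, 2.6000, 111.7000°), ρ = 5.86
turn_left(27.9°): centre at ρ to the left, rotate +27.9° → (16.2033, 4.8959, 139.6000°)
turn_right(129.8°): centre at ρ to the right, rotate −129.8° → (19.0038, 15.1330, 9.8000°)
turn_left(147.4°): centre at ρ to the left, rotate +147.4° → (20.2772, 26.3096, 157.2000°)
turn_right(37.7°): centre at ρ to the right, rotate −37.7° → (17.4478, 28.8261, 119.5000°)

(17.4478, 28.8261, 119.5000°)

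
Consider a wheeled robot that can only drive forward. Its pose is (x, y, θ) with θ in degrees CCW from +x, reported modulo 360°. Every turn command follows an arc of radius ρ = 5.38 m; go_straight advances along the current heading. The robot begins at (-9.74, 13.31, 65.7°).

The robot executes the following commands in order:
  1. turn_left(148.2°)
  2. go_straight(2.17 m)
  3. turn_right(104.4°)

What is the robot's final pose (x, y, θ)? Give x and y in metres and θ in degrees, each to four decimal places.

set_pose: (x, y, θ) = (-9.7400, 13.3100, 65.7000°), ρ = 5.38
turn_left(148.2°): centre at ρ to the left, rotate +148.2° → (-17.6440, 19.9894, 213.9000°)
go_straight(2.17): x += 2.17·cos θ, y += 2.17·sin θ → (-19.4451, 18.7791, 213.9000°)
turn_right(104.4°): centre at ρ to the right, rotate −104.4° → (-27.5172, 21.4487, 109.5000°)

(-27.5172, 21.4487, 109.5000°)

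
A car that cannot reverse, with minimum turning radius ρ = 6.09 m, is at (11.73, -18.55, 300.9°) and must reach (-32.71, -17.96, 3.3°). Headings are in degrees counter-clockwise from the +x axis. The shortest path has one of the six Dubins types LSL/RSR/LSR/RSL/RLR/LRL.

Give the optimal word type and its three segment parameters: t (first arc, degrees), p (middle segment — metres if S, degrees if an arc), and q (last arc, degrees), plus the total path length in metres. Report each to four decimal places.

Let ψ = atan2(Δy, Δx) = atan2(0.59, -44.44) = 179.2394° be the start→goal bearing.
Normalize: d = |goal − start| / ρ = 44.443916/6.09 = 7.297852, α = (θ_start − ψ) mod 360° = 121.6606° = 2.123379 rad, β = (θ_goal − ψ) mod 360° = 184.0606° = 3.212464 rad.
Common terms: sin α = 0.851172, cos α = -0.524887, sin β = -0.070812, cos β = -0.997490, cos(α−β) = 0.463296, d² = 53.258638. Work in radians in the unit-radius frame; every candidate has L = ρ·(t + p + q).
LSL: p² = 2 + d² − 2cos(α−β) + 2d(sin α − sin β) = 67.789052; p = √p² = 8.233411; φ = atan2(cos β − cos α, d + sin α − sin β) = -0.057432 rad; t = (φ − α) mod 2π = 4.102375 rad, q = (β − φ) mod 2π = 3.269896 rad → L = 6.09·(4.102375 + 8.233411 + 3.269896) = 6.09·15.605681 = 95.038600 m
RSR: p² = 2 + d² − 2cos(α−β) + 2d(sin β − sin α) = 40.875041; p = √p² = 6.393359; φ = atan2(cos α − cos β, d − sin α + sin β) = 0.073988 rad; t = (α − φ) mod 2π = 2.049390 rad, q = (φ − β) mod 2π = 3.144710 rad → L = 6.09·(2.049390 + 6.393359 + 3.144710) = 6.09·11.587459 = 70.567625 m
LSR: p² = d² − 2 + 2cos(α−β) + 2d(sin α + sin β) = 63.575131; p = √p² = 7.973401; φ = atan2(−cos α − cos β, d + sin α + sin β) − atan2(−2, p) = 0.432033 rad; t = (φ − α) mod 2π = 4.591840 rad, q = (φ − β) mod 2π = 3.502755 rad → L = 6.09·(4.591840 + 7.973401 + 3.502755) = 6.09·16.067996 = 97.854098 m
RSL: p² = d² − 2 + 2cos(α−β) − 2d(sin α + sin β) = 40.795329; p = √p² = 6.387122; φ = atan2(cos α + cos β, d − sin α − sin β) − atan2(2, p) = -0.532928 rad; t = (α − φ) mod 2π = 2.656306 rad, q = (β − φ) mod 2π = 3.745392 rad → L = 6.09·(2.656306 + 6.387122 + 3.745392) = 6.09·12.788820 = 77.883915 m
RLR: c = (6 − d² + 2cos(α−β) + 2d(sin α − sin β))/8 = -4.109380, |c| > 1 → infeasible
LRL: c = (6 − d² + 2cos(α−β) − 2d(sin α − sin β))/8 = -7.473631, |c| > 1 → infeasible
Shortest: RSR with L = 70.567625 m ≈ 70.5676 m
Convert RSR to answer units (arcs ×180/π): t = 2.049390·180/π = 117.4214°, p = ρ·p = 6.09·6.393359 = 38.9356 m, q = 3.144710·180/π = 180.1786°, L = 70.5676 m.

RSR: t = 117.4214°, p = 38.9356 m, q = 180.1786°, L = 70.5676 m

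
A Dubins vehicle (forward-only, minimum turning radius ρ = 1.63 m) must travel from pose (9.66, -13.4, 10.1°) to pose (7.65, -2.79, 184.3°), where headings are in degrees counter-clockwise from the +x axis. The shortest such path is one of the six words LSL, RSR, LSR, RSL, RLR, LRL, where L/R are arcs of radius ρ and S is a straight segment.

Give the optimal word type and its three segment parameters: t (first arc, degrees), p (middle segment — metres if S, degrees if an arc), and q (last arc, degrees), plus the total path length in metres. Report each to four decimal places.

LSL: t = 92.1471°, p = 7.5517 m, q = 82.0529°, L = 12.5075 m

Let ψ = atan2(Δy, Δx) = atan2(10.61, -2.01) = 100.7272° be the start→goal bearing.
Normalize: d = |goal − start| / ρ = 10.798713/1.63 = 6.624977, α = (θ_start − ψ) mod 360° = 269.3728° = 4.701442 rad, β = (θ_goal − ψ) mod 360° = 83.5728° = 1.458620 rad.
Common terms: sin α = -0.999940, cos α = -0.010947, sin β = 0.993715, cos β = 0.111941, cos(α−β) = -0.994881, d² = 43.890323. Work in radians in the unit-radius frame; every candidate has L = ρ·(t + p + q).
LSL: p² = 2 + d² − 2cos(α−β) + 2d(sin α − sin β) = 21.464247; p = √p² = 4.632952; φ = atan2(cos β − cos α, d + sin α − sin β) = 0.026528 rad; t = (φ − α) mod 2π = 1.608271 rad, q = (β − φ) mod 2π = 1.432092 rad → L = 1.63·(1.608271 + 4.632952 + 1.432092) = 1.63·7.673316 = 12.507505 m
RSR: p² = 2 + d² − 2cos(α−β) + 2d(sin β − sin α) = 74.295922; p = √p² = 8.619508; φ = atan2(cos α − cos β, d − sin α + sin β) = -0.014257 rad; t = (α − φ) mod 2π = 4.715699 rad, q = (φ − β) mod 2π = 4.810308 rad → L = 1.63·(4.715699 + 8.619508 + 4.810308) = 1.63·18.145515 = 29.577190 m
LSR: p² = d² − 2 + 2cos(α−β) + 2d(sin α + sin β) = 39.818078; p = √p² = 6.310157; φ = atan2(−cos α − cos β, d + sin α + sin β) − atan2(−2, p) = 0.291676 rad; t = (φ − α) mod 2π = 1.873419 rad, q = (φ − β) mod 2π = 5.116241 rad → L = 1.63·(1.873419 + 6.310157 + 5.116241) = 1.63·13.299816 = 21.678700 m
RSL: p² = d² − 2 + 2cos(α−β) − 2d(sin α + sin β) = 39.983046; p = √p² = 6.323215; φ = atan2(cos α + cos β, d − sin α − sin β) − atan2(2, p) = -0.291109 rad; t = (α − φ) mod 2π = 4.992551 rad, q = (β − φ) mod 2π = 1.749730 rad → L = 1.63·(4.992551 + 6.323215 + 1.749730) = 1.63·13.065496 = 21.296758 m
RLR: c = (6 − d² + 2cos(α−β) + 2d(sin α − sin β))/8 = -8.286990, |c| > 1 → infeasible
LRL: c = (6 − d² + 2cos(α−β) − 2d(sin α − sin β))/8 = -1.683031, |c| > 1 → infeasible
Shortest: LSL with L = 12.507505 m ≈ 12.5075 m
Convert LSL to answer units (arcs ×180/π): t = 1.608271·180/π = 92.1471°, p = ρ·p = 1.63·4.632952 = 7.5517 m, q = 1.432092·180/π = 82.0529°, L = 12.5075 m.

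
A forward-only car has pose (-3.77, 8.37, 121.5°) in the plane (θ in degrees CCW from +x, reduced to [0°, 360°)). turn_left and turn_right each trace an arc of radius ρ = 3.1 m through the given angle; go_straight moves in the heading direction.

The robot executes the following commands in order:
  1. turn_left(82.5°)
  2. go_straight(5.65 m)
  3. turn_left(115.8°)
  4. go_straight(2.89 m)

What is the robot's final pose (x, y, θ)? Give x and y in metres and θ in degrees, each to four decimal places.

(-11.3683, 0.2191, 319.8000°)

set_pose: (x, y, θ) = (-3.7700, 8.3700, 121.5000°), ρ = 3.1
turn_left(82.5°): centre at ρ to the left, rotate +82.5° → (-7.6741, 9.5822, 204.0000°)
go_straight(5.65): x += 5.65·cos θ, y += 5.65·sin θ → (-12.8356, 7.2842, 204.0000°)
turn_left(115.8°): centre at ρ to the left, rotate +115.8° → (-13.5756, 2.0844, 319.8000°)
go_straight(2.89): x += 2.89·cos θ, y += 2.89·sin θ → (-11.3683, 0.2191, 319.8000°)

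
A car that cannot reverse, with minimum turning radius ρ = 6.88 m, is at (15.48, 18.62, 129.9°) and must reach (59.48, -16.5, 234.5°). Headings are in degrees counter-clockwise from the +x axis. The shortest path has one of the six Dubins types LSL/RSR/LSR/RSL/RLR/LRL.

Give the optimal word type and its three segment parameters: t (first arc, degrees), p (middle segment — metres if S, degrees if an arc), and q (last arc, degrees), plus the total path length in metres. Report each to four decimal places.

RSR: t = 176.9163°, p = 48.5791 m, q = 78.4837°, L = 79.2472 m

Let ψ = atan2(Δy, Δx) = atan2(-35.12, 44.00) = -38.5962° be the start→goal bearing.
Normalize: d = |goal − start| / ρ = 56.297552/6.88 = 8.182784, α = (θ_start − ψ) mod 360° = 168.4962° = 2.940814 rad, β = (θ_goal − ψ) mod 360° = 273.0962° = 4.766428 rad.
Common terms: sin α = 0.199432, cos α = -0.979912, sin β = -0.998540, cos β = 0.054013, cos(α−β) = -0.252069, d² = 66.957950. Work in radians in the unit-radius frame; every candidate has L = ρ·(t + p + q).
LSL: p² = 2 + d² − 2cos(α−β) + 2d(sin α − sin β) = 89.067591; p = √p² = 9.437563; φ = atan2(cos β − cos α, d + sin α − sin β) = 0.109775 rad; t = (φ − α) mod 2π = 3.452146 rad, q = (β − φ) mod 2π = 4.656654 rad → L = 6.88·(3.452146 + 9.437563 + 4.656654) = 6.88·17.546362 = 120.718974 m
RSR: p² = 2 + d² − 2cos(α−β) + 2d(sin β − sin α) = 49.856587; p = √p² = 7.060920; φ = atan2(cos α − cos β, d − sin α + sin β) = -0.146958 rad; t = (α − φ) mod 2π = 3.087772 rad, q = (φ − β) mod 2π = 1.369799 rad → L = 6.88·(3.087772 + 7.060920 + 1.369799) = 6.88·11.518491 = 79.247215 m
LSR: p² = d² − 2 + 2cos(α−β) + 2d(sin α + sin β) = 51.375958; p = √p² = 7.167702; φ = atan2(−cos α − cos β, d + sin α + sin β) − atan2(−2, p) = 0.396855 rad; t = (φ − α) mod 2π = 3.739227 rad, q = (φ − β) mod 2π = 1.913612 rad → L = 6.88·(3.739227 + 7.167702 + 1.913612) = 6.88·12.820541 = 88.205325 m
RSL: p² = d² − 2 + 2cos(α−β) − 2d(sin α + sin β) = 77.531665; p = √p² = 8.805207; φ = atan2(cos α + cos β, d − sin α − sin β) − atan2(2, p) = -0.326071 rad; t = (α − φ) mod 2π = 3.266885 rad, q = (β − φ) mod 2π = 5.092499 rad → L = 6.88·(3.266885 + 8.805207 + 5.092499) = 6.88·17.164591 = 118.092387 m
RLR: c = (6 − d² + 2cos(α−β) + 2d(sin α − sin β))/8 = -5.232073, |c| > 1 → infeasible
LRL: c = (6 − d² + 2cos(α−β) − 2d(sin α − sin β))/8 = -10.133449, |c| > 1 → infeasible
Shortest: RSR with L = 79.247215 m ≈ 79.2472 m
Convert RSR to answer units (arcs ×180/π): t = 3.087772·180/π = 176.9163°, p = ρ·p = 6.88·7.060920 = 48.5791 m, q = 1.369799·180/π = 78.4837°, L = 79.2472 m.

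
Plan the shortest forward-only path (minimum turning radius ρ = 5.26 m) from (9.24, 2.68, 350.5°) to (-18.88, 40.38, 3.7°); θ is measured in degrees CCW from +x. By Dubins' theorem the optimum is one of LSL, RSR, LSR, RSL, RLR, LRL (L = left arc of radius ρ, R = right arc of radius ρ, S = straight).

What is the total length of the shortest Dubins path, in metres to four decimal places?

Let ψ = atan2(Δy, Δx) = atan2(37.70, -28.12) = 126.7188° be the start→goal bearing.
Normalize: d = |goal − start| / ρ = 47.032163/5.26 = 8.941476, α = (θ_start − ψ) mod 360° = 223.7812° = 3.905718 rad, β = (θ_goal − ψ) mod 360° = 236.9812° = 4.136102 rad.
Common terms: sin α = -0.691906, cos α = -0.721988, sin β = -0.838491, cos β = -0.544915, cos(α−β) = 0.973579, d² = 79.949992. Work in radians in the unit-radius frame; every candidate has L = ρ·(t + p + q).
LSL: p² = 2 + d² − 2cos(α−β) + 2d(sin α − sin β) = 82.624218; p = √p² = 9.089786; φ = atan2(cos β − cos α, d + sin α − sin β) = 0.019482 rad; t = (φ − α) mod 2π = 2.396949 rad, q = (β − φ) mod 2π = 4.116620 rad → L = 5.26·(2.396949 + 9.089786 + 4.116620) = 5.26·15.603355 = 82.073648 m
RSR: p² = 2 + d² − 2cos(α−β) + 2d(sin β − sin α) = 77.381451; p = √p² = 8.796673; φ = atan2(cos α − cos β, d − sin α + sin β) = -0.020131 rad; t = (α − φ) mod 2π = 3.925849 rad, q = (φ − β) mod 2π = 2.126953 rad → L = 5.26·(3.925849 + 8.796673 + 2.126953) = 5.26·14.849475 = 78.108236 m
LSR: p² = d² − 2 + 2cos(α−β) + 2d(sin α + sin β) = 52.529129; p = √p² = 7.247698; φ = atan2(−cos α − cos β, d + sin α + sin β) − atan2(−2, p) = 0.438559 rad; t = (φ − α) mod 2π = 2.816027 rad, q = (φ − β) mod 2π = 2.585643 rad → L = 5.26·(2.816027 + 7.247698 + 2.585643) = 5.26·12.649368 = 66.535676 m
RSL: p² = d² − 2 + 2cos(α−β) − 2d(sin α + sin β) = 107.265171; p = √p² = 10.356890; φ = atan2(cos α + cos β, d − sin α − sin β) − atan2(2, p) = -0.311156 rad; t = (α − φ) mod 2π = 4.216875 rad, q = (β − φ) mod 2π = 4.447258 rad → L = 5.26·(4.216875 + 10.356890 + 4.447258) = 5.26·19.021023 = 100.050579 m
RLR: c = (6 − d² + 2cos(α−β) + 2d(sin α − sin β))/8 = -8.672681, |c| > 1 → infeasible
LRL: c = (6 − d² + 2cos(α−β) − 2d(sin α − sin β))/8 = -9.328027, |c| > 1 → infeasible
Shortest: LSR with L = 66.535676 m ≈ 66.5357 m

66.5357 m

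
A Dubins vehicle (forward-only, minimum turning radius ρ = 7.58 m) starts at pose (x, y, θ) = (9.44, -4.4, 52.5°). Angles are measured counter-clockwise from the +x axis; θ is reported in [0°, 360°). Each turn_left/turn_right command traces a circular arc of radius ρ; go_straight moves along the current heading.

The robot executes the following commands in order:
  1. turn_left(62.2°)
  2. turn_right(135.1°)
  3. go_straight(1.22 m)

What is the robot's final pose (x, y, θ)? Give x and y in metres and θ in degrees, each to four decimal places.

(20.9850, 13.2286, 339.6000°)

set_pose: (x, y, θ) = (9.4400, -4.4000, 52.5000°), ρ = 7.58
turn_left(62.2°): centre at ρ to the left, rotate +62.2° → (10.3129, 3.3818, 114.7000°)
turn_right(135.1°): centre at ρ to the right, rotate −135.1° → (19.8415, 13.6539, -20.4000° ≡ 339.6000°)
go_straight(1.22): x += 1.22·cos θ, y += 1.22·sin θ → (20.9850, 13.2286, 339.6000°)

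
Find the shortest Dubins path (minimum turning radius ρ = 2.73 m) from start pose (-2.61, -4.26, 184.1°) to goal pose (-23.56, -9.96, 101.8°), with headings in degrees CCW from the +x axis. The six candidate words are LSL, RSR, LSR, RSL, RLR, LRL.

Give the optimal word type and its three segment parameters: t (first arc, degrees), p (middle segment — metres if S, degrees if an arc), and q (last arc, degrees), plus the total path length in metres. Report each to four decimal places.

LSR: t = 20.4011°, p = 17.8125 m, q = 102.7011°, L = 23.6780 m

Let ψ = atan2(Δy, Δx) = atan2(-5.70, -20.95) = -164.7796° be the start→goal bearing.
Normalize: d = |goal − start| / ρ = 21.711575/2.73 = 7.952958, α = (θ_start − ψ) mod 360° = 348.8796° = 6.089098 rad, β = (θ_goal − ψ) mod 360° = 266.5796° = 4.652692 rad.
Common terms: sin α = -0.192871, cos α = 0.981224, sin β = -0.998219, cos β = -0.059662, cos(α−β) = 0.133986, d² = 63.249540. Work in radians in the unit-radius frame; every candidate has L = ρ·(t + p + q).
LSL: p² = 2 + d² − 2cos(α−β) + 2d(sin α − sin β) = 77.791354; p = √p² = 8.819941; φ = atan2(cos β − cos α, d + sin α − sin β) = -0.118291 rad; t = (φ − α) mod 2π = 0.075797 rad, q = (β − φ) mod 2π = 4.770982 rad → L = 2.73·(0.075797 + 8.819941 + 4.770982) = 2.73·13.666720 = 37.310146 m
RSR: p² = 2 + d² − 2cos(α−β) + 2d(sin β − sin α) = 52.171782; p = √p² = 7.223004; φ = atan2(cos α − cos β, d − sin α + sin β) = 0.144611 rad; t = (α − φ) mod 2π = 5.944487 rad, q = (φ − β) mod 2π = 1.775104 rad → L = 2.73·(5.944487 + 7.223004 + 1.775104) = 2.73·14.942595 = 40.793284 m
LSR: p² = d² − 2 + 2cos(α−β) + 2d(sin α + sin β) = 42.572135; p = √p² = 6.524733; φ = atan2(−cos α − cos β, d + sin α + sin β) − atan2(−2, p) = 0.161980 rad; t = (φ − α) mod 2π = 0.356067 rad, q = (φ − β) mod 2π = 1.792473 rad → L = 2.73·(0.356067 + 6.524733 + 1.792473) = 2.73·8.673273 = 23.678035 m
RSL: p² = d² − 2 + 2cos(α−β) − 2d(sin α + sin β) = 80.462890; p = √p² = 8.970111; φ = atan2(cos α + cos β, d − sin α − sin β) − atan2(2, p) = -0.118931 rad; t = (α − φ) mod 2π = 6.208029 rad, q = (β − φ) mod 2π = 4.771623 rad → L = 2.73·(6.208029 + 8.970111 + 4.771623) = 2.73·19.949762 = 54.462850 m
RLR: c = (6 − d² + 2cos(α−β) + 2d(sin α − sin β))/8 = -5.521473, |c| > 1 → infeasible
LRL: c = (6 − d² + 2cos(α−β) − 2d(sin α − sin β))/8 = -8.723919, |c| > 1 → infeasible
Shortest: LSR with L = 23.678035 m ≈ 23.6780 m
Convert LSR to answer units (arcs ×180/π): t = 0.356067·180/π = 20.4011°, p = ρ·p = 2.73·6.524733 = 17.8125 m, q = 1.792473·180/π = 102.7011°, L = 23.6780 m.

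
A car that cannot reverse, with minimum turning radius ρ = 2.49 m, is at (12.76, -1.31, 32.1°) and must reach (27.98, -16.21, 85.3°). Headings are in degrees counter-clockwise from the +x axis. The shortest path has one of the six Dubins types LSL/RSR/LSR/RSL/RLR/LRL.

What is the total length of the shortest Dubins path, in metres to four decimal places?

26.9834 m

Let ψ = atan2(Δy, Δx) = atan2(-14.90, 15.22) = -44.3913° be the start→goal bearing.
Normalize: d = |goal − start| / ρ = 21.299258/2.49 = 8.553919, α = (θ_start − ψ) mod 360° = 76.4913° = 1.335025 rad, β = (θ_goal − ψ) mod 360° = 129.6913° = 2.263540 rad.
Common terms: sin α = 0.972334, cos α = 0.233593, sin β = 0.769497, cos β = -0.638651, cos(α−β) = 0.599024, d² = 73.169530. Work in radians in the unit-radius frame; every candidate has L = ρ·(t + p + q).
LSL: p² = 2 + d² − 2cos(α−β) + 2d(sin α − sin β) = 77.441601; p = √p² = 8.800091; φ = atan2(cos β − cos α, d + sin α − sin β) = -0.099281 rad; t = (φ − α) mod 2π = 4.848880 rad, q = (β − φ) mod 2π = 2.362821 rad → L = 2.49·(4.848880 + 8.800091 + 2.362821) = 2.49·16.011791 = 39.869361 m
RSR: p² = 2 + d² − 2cos(α−β) + 2d(sin β − sin α) = 70.501363; p = √p² = 8.396509; φ = atan2(cos α − cos β, d − sin α + sin β) = 0.104069 rad; t = (α − φ) mod 2π = 1.230956 rad, q = (φ − β) mod 2π = 4.123715 rad → L = 2.49·(1.230956 + 8.396509 + 4.123715) = 2.49·13.751179 = 34.240436 m
LSR: p² = d² − 2 + 2cos(α−β) + 2d(sin α + sin β) = 102.166539; p = √p² = 10.107746; φ = atan2(−cos α − cos β, d + sin α + sin β) − atan2(−2, p) = 0.234667 rad; t = (φ − α) mod 2π = 5.182827 rad, q = (φ − β) mod 2π = 4.254312 rad → L = 2.49·(5.182827 + 10.107746 + 4.254312) = 2.49·19.544885 = 48.666764 m
RSL: p² = d² − 2 + 2cos(α−β) − 2d(sin α + sin β) = 42.568615; p = √p² = 6.524463; φ = atan2(cos α + cos β, d − sin α − sin β) − atan2(2, p) = -0.356836 rad; t = (α − φ) mod 2π = 1.691862 rad, q = (β − φ) mod 2π = 2.620377 rad → L = 2.49·(1.691862 + 6.524463 + 2.620377) = 2.49·10.836701 = 26.983385 m
RLR: c = (6 − d² + 2cos(α−β) + 2d(sin α − sin β))/8 = -7.812670, |c| > 1 → infeasible
LRL: c = (6 − d² + 2cos(α−β) − 2d(sin α − sin β))/8 = -8.680200, |c| > 1 → infeasible
Shortest: RSL with L = 26.983385 m ≈ 26.9834 m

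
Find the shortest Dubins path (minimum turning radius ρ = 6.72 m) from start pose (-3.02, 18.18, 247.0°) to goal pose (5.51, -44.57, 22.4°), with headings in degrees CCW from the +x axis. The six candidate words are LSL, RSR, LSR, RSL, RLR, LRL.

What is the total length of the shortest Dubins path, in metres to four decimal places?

69.7923 m

Let ψ = atan2(Δy, Δx) = atan2(-62.75, 8.53) = -82.2589° be the start→goal bearing.
Normalize: d = |goal − start| / ρ = 63.327114/6.72 = 9.423678, α = (θ_start − ψ) mod 360° = 329.2589° = 5.746651 rad, β = (θ_goal − ψ) mod 360° = 104.6589° = 1.826642 rad.
Common terms: sin α = -0.511160, cos α = 0.859486, sin β = 0.967450, cos β = -0.253064, cos(α−β) = -0.712026, d² = 88.805702. Work in radians in the unit-radius frame; every candidate has L = ρ·(t + p + q).
LSL: p² = 2 + d² − 2cos(α−β) + 2d(sin α − sin β) = 64.361873; p = √p² = 8.022585; φ = atan2(cos β − cos α, d + sin α − sin β) = -0.139126 rad; t = (φ − α) mod 2π = 0.397408 rad, q = (β − φ) mod 2π = 1.965767 rad → L = 6.72·(0.397408 + 8.022585 + 1.965767) = 6.72·10.385761 = 69.792314 m
RSR: p² = 2 + d² − 2cos(α−β) + 2d(sin β − sin α) = 120.097634; p = √p² = 10.958907; φ = atan2(cos α − cos β, d − sin α + sin β) = 0.101695 rad; t = (α − φ) mod 2π = 5.644956 rad, q = (φ − β) mod 2π = 4.558239 rad → L = 6.72·(5.644956 + 10.958907 + 4.558239) = 6.72·21.162101 = 142.209322 m
LSR: p² = d² − 2 + 2cos(α−β) + 2d(sin α + sin β) = 93.981504; p = √p² = 9.694406; φ = atan2(−cos α − cos β, d + sin α + sin β) − atan2(−2, p) = 0.142148 rad; t = (φ − α) mod 2π = 0.678682 rad, q = (φ − β) mod 2π = 4.598692 rad → L = 6.72·(0.678682 + 9.694406 + 4.598692) = 6.72·14.971779 = 100.610357 m
RSL: p² = d² − 2 + 2cos(α−β) − 2d(sin α + sin β) = 76.781796; p = √p² = 8.762522; φ = atan2(cos α + cos β, d − sin α − sin β) − atan2(2, p) = -0.156878 rad; t = (α − φ) mod 2π = 5.903530 rad, q = (β − φ) mod 2π = 1.983520 rad → L = 6.72·(5.903530 + 8.762522 + 1.983520) = 6.72·16.649572 = 111.885125 m
RLR: c = (6 − d² + 2cos(α−β) + 2d(sin α − sin β))/8 = -14.012204, |c| > 1 → infeasible
LRL: c = (6 − d² + 2cos(α−β) − 2d(sin α − sin β))/8 = -7.045234, |c| > 1 → infeasible
Shortest: LSL with L = 69.792314 m ≈ 69.7923 m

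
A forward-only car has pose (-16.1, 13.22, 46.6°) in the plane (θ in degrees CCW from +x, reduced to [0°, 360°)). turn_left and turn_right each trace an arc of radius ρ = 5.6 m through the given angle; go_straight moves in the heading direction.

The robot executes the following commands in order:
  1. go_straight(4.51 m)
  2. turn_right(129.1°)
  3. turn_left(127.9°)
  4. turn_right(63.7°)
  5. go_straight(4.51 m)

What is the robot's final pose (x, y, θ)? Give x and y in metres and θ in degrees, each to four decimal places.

(16.1867, 10.1476, 341.7000°)

set_pose: (x, y, θ) = (-16.1000, 13.2200, 46.6000°), ρ = 5.6
go_straight(4.51): x += 4.51·cos θ, y += 4.51·sin θ → (-13.0012, 16.4969, 46.6000°)
turn_right(129.1°): centre at ρ to the right, rotate −129.1° → (-3.3803, 13.3801, -82.5000° ≡ 277.5000°)
turn_left(127.9°): centre at ρ to the left, rotate +127.9° → (6.1591, 10.1790, 405.4000° ≡ 45.4000°)
turn_right(63.7°): centre at ρ to the right, rotate −63.7° → (11.9048, 11.5637, -18.3000° ≡ 341.7000°)
go_straight(4.51): x += 4.51·cos θ, y += 4.51·sin θ → (16.1867, 10.1476, 341.7000°)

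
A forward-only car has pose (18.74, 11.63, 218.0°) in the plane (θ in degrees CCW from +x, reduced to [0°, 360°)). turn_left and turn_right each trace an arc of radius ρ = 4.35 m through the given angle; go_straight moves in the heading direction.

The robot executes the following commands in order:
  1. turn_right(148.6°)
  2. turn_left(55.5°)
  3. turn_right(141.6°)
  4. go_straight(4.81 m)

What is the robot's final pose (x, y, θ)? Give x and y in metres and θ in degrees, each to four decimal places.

(20.9106, 25.8809, 343.3000°)

set_pose: (x, y, θ) = (18.7400, 11.6300, 218.0000°), ρ = 4.35
turn_right(148.6°): centre at ρ to the right, rotate −148.6° → (11.9900, 16.5884, 69.4000°)
turn_left(55.5°): centre at ρ to the left, rotate +55.5° → (11.4858, 20.6077, 124.9000°)
turn_right(141.6°): centre at ρ to the right, rotate −141.6° → (16.3035, 27.2631, -16.7000° ≡ 343.3000°)
go_straight(4.81): x += 4.81·cos θ, y += 4.81·sin θ → (20.9106, 25.8809, 343.3000°)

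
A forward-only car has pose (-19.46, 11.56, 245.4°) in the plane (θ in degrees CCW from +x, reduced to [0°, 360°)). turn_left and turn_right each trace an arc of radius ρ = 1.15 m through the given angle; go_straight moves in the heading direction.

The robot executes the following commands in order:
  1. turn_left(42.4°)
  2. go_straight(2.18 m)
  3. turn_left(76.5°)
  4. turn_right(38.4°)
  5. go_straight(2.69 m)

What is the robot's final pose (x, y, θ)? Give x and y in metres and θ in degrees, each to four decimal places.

(-14.7033, 6.1563, 325.9000°)

set_pose: (x, y, θ) = (-19.4600, 11.5600, 245.4000°), ρ = 1.15
turn_left(42.4°): centre at ρ to the left, rotate +42.4° → (-19.5093, 10.7297, 287.8000°)
go_straight(2.18): x += 2.18·cos θ, y += 2.18·sin θ → (-18.8429, 8.6541, 287.8000°)
turn_left(76.5°): centre at ρ to the left, rotate +76.5° → (-17.6617, 7.8589, 364.3000° ≡ 4.3000°)
turn_right(38.4°): centre at ρ to the right, rotate −38.4° → (-16.9308, 7.6644, -34.1000° ≡ 325.9000°)
go_straight(2.69): x += 2.69·cos θ, y += 2.69·sin θ → (-14.7033, 6.1563, 325.9000°)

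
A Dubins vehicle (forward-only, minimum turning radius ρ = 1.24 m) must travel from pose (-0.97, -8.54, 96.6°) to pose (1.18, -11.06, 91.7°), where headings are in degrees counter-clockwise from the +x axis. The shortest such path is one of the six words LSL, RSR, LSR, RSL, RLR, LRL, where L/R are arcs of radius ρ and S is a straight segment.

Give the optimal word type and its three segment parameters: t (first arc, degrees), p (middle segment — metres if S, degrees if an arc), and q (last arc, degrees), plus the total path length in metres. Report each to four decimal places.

LSL: t = 214.9847°, p = 3.2277 m, q = 140.1153°, L = 10.9128 m

Let ψ = atan2(Δy, Δx) = atan2(-2.52, 2.15) = -49.5300° be the start→goal bearing.
Normalize: d = |goal − start| / ρ = 3.312537/1.24 = 2.671401, α = (θ_start − ψ) mod 360° = 146.1300° = 2.550450 rad, β = (θ_goal − ψ) mod 360° = 141.2300° = 2.464929 rad.
Common terms: sin α = 0.557310, cos α = -0.830305, sin β = 0.626195, cos β = -0.779666, cos(α−β) = 0.996345, d² = 7.136381. Work in radians in the unit-radius frame; every candidate has L = ρ·(t + p + q).
LSL: p² = 2 + d² − 2cos(α−β) + 2d(sin α − sin β) = 6.775651; p = √p² = 2.603008; φ = atan2(cos β − cos α, d + sin α − sin β) = 0.019455 rad; t = (φ − α) mod 2π = 3.752190 rad, q = (β − φ) mod 2π = 2.445474 rad → L = 1.24·(3.752190 + 2.603008 + 2.445474) = 1.24·8.800672 = 10.912833 m
RSR: p² = 2 + d² − 2cos(α−β) + 2d(sin β − sin α) = 7.511731; p = √p² = 2.740754; φ = atan2(cos α − cos β, d − sin α + sin β) = -0.018477 rad; t = (α − φ) mod 2π = 2.568927 rad, q = (φ − β) mod 2π = 3.799779 rad → L = 1.24·(2.568927 + 2.740754 + 3.799779) = 1.24·9.109460 = 11.295731 m
LSR: p² = d² − 2 + 2cos(α−β) + 2d(sin α + sin β) = 13.452305; p = √p² = 3.667738; φ = atan2(−cos α − cos β, d + sin α + sin β) − atan2(−2, p) = 0.894846 rad; t = (φ − α) mod 2π = 4.627581 rad, q = (φ − β) mod 2π = 4.713102 rad → L = 1.24·(4.627581 + 3.667738 + 4.713102) = 1.24·13.008421 = 16.130443 m
RSL: p² = d² − 2 + 2cos(α−β) − 2d(sin α + sin β) = 0.805839; p = √p² = 0.897685; φ = atan2(cos α + cos β, d − sin α − sin β) − atan2(2, p) = -1.973689 rad; t = (α − φ) mod 2π = 4.524140 rad, q = (β − φ) mod 2π = 4.438618 rad → L = 1.24·(4.524140 + 0.897685 + 4.438618) = 1.24·9.860443 = 12.226950 m
RLR: c = (6 − d² + 2cos(α−β) + 2d(sin α − sin β))/8 = 0.061034; p = 2π − arccos c = 4.773461 rad; φ = atan2(cos α − cos β, d − sin α + sin β) = -0.018477 rad; t = (α − φ + p/2) mod 2π = 4.955658 rad, q = (α − β − t + p) mod 2π = 6.186509 rad → L = 1.24·(4.955658 + 4.773461 + 6.186509) = 1.24·15.915628 = 19.735378 m
LRL: c = (6 − d² + 2cos(α−β) − 2d(sin α − sin β))/8 = 0.153044; p = 2π − arccos c = 4.866036 rad; φ = atan2(cos β − cos α, d + sin α − sin β) = 0.019455 rad; t = (φ − α + p/2) mod 2π = 6.185208 rad, q = (β − α − t + p) mod 2π = 4.878492 rad → L = 1.24·(6.185208 + 4.866036 + 4.878492) = 1.24·15.929737 = 19.752874 m
Shortest: LSL with L = 10.912833 m ≈ 10.9128 m
Convert LSL to answer units (arcs ×180/π): t = 3.752190·180/π = 214.9847°, p = ρ·p = 1.24·2.603008 = 3.2277 m, q = 2.445474·180/π = 140.1153°, L = 10.9128 m.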